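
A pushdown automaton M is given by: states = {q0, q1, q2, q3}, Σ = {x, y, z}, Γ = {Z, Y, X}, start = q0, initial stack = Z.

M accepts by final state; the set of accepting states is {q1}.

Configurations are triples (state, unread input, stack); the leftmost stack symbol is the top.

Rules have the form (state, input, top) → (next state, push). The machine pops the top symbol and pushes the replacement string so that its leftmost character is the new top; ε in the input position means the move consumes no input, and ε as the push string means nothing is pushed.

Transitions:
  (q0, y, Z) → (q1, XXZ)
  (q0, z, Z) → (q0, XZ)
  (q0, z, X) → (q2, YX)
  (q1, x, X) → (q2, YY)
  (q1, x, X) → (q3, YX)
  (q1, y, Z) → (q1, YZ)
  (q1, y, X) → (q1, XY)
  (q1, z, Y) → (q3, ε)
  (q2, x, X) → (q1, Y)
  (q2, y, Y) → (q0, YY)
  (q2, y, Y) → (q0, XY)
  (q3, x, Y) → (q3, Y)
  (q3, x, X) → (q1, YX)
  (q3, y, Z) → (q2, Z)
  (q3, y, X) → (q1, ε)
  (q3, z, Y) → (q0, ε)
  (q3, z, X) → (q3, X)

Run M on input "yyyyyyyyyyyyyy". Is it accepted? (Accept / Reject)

Accept

One accepting computation: (q0, yyyyyyyyyyyyyy, Z) ⊢ (q1, yyyyyyyyyyyyy, XXZ) ⊢ (q1, yyyyyyyyyyyy, XYXZ) ⊢ (q1, yyyyyyyyyyy, XYYXZ) ⊢ (q1, yyyyyyyyyy, XYYYXZ) ⊢ (q1, yyyyyyyyy, XYYYYXZ) ⊢ (q1, yyyyyyyy, XYYYYYXZ) ⊢ (q1, yyyyyyy, XYYYYYYXZ) ⊢ (q1, yyyyyy, XYYYYYYYXZ) ⊢ (q1, yyyyy, XYYYYYYYYXZ) ⊢ (q1, yyyy, XYYYYYYYYYXZ) ⊢ (q1, yyy, XYYYYYYYYYYXZ) ⊢ (q1, yy, XYYYYYYYYYYYXZ) ⊢ (q1, y, XYYYYYYYYYYYYXZ) ⊢ (q1, ε, XYYYYYYYYYYYYYXZ)
All input consumed and state q1 ∈ F.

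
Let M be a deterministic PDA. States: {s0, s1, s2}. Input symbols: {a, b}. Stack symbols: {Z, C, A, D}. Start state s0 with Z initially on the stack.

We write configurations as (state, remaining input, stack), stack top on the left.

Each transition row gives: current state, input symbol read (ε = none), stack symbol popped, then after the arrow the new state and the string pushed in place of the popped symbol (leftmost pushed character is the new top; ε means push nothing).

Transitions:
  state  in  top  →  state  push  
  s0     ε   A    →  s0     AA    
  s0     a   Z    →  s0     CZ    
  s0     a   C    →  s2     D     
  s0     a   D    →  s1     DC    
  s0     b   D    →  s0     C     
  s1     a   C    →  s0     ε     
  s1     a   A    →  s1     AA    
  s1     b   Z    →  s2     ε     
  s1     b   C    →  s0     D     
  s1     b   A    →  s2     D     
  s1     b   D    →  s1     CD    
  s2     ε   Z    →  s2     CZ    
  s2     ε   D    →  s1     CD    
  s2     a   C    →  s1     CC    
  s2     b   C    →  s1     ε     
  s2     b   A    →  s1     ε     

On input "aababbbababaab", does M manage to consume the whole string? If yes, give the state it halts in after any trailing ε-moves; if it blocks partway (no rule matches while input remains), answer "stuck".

(s0, aababbbababaab, Z)
  read a, top Z: go to s0, push CZ → (s0, ababbbababaab, CZ)
  read a, top C: go to s2, push D → (s2, babbbababaab, DZ)
  ε-move, top D: go to s1, push CD → (s1, babbbababaab, CDZ)
  read b, top C: go to s0, push D → (s0, abbbababaab, DDZ)
  read a, top D: go to s1, push DC → (s1, bbbababaab, DCDZ)
  read b, top D: go to s1, push CD → (s1, bbababaab, CDCDZ)
  read b, top C: go to s0, push D → (s0, bababaab, DDCDZ)
  read b, top D: go to s0, push C → (s0, ababaab, CDCDZ)
  read a, top C: go to s2, push D → (s2, babaab, DDCDZ)
  ε-move, top D: go to s1, push CD → (s1, babaab, CDDCDZ)
  read b, top C: go to s0, push D → (s0, abaab, DDDCDZ)
  read a, top D: go to s1, push DC → (s1, baab, DCDDCDZ)
  read b, top D: go to s1, push CD → (s1, aab, CDCDDCDZ)
  read a, top C: go to s0, push ε → (s0, ab, DCDDCDZ)
  read a, top D: go to s1, push DC → (s1, b, DCCDDCDZ)
  read b, top D: go to s1, push CD → (s1, ε, CDCCDDCDZ)
All input consumed; M is in state s1.

s1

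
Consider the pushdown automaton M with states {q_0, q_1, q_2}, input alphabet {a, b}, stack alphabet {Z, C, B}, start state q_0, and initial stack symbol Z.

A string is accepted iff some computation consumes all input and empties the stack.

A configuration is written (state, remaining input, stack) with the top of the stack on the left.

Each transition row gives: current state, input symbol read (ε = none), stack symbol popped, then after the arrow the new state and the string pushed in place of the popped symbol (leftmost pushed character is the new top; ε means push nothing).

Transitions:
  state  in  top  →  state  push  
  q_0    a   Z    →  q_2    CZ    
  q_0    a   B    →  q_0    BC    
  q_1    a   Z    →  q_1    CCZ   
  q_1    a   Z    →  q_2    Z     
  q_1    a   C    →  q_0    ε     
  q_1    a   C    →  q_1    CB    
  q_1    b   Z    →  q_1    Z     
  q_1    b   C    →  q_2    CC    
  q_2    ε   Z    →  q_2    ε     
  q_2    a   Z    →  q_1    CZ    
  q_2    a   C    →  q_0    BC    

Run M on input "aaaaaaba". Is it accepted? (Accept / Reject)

No computation consumes all input and empties the stack.

Reject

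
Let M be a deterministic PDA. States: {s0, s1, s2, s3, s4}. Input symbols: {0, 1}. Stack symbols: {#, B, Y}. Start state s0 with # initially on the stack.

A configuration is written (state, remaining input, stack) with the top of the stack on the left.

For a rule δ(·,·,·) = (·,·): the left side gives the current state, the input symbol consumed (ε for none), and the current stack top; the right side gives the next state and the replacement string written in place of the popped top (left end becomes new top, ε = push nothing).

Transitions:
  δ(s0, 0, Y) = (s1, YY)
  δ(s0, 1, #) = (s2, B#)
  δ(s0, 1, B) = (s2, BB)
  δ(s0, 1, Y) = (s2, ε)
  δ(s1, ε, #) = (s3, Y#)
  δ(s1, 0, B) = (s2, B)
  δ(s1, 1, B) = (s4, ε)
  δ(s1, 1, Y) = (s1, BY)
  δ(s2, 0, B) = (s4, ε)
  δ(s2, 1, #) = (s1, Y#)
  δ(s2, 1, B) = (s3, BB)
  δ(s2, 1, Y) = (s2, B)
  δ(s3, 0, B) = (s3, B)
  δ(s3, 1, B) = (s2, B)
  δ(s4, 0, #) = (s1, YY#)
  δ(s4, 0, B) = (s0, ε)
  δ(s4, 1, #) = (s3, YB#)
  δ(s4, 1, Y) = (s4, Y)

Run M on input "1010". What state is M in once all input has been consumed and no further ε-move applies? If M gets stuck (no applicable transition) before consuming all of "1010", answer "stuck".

stuck

(s0, 1010, #)
  read 1, top #: go to s2, push B# → (s2, 010, B#)
  read 0, top B: go to s4, push ε → (s4, 10, #)
  read 1, top #: go to s3, push YB# → (s3, 0, YB#)
No transition for (s3, 0, top Y); M blocks with input 0 remaining.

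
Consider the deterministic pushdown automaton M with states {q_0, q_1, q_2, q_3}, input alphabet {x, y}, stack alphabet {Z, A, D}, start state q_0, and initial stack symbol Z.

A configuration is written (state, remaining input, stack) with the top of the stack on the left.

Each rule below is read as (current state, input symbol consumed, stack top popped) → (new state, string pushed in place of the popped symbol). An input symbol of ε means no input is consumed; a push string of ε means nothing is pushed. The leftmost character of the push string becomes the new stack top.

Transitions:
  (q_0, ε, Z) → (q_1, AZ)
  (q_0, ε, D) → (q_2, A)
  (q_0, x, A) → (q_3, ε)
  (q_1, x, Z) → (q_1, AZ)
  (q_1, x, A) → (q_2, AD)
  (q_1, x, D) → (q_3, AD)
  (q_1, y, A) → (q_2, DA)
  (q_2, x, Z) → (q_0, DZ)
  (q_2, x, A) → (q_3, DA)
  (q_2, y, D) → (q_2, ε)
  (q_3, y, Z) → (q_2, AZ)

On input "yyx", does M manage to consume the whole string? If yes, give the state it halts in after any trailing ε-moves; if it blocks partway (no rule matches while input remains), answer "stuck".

q_3

(q_0, yyx, Z) ⊢ (q_1, yyx, AZ) ⊢ (q_2, yx, DAZ) ⊢ (q_2, x, AZ) ⊢ (q_3, ε, DAZ)
All input consumed; M is in state q_3.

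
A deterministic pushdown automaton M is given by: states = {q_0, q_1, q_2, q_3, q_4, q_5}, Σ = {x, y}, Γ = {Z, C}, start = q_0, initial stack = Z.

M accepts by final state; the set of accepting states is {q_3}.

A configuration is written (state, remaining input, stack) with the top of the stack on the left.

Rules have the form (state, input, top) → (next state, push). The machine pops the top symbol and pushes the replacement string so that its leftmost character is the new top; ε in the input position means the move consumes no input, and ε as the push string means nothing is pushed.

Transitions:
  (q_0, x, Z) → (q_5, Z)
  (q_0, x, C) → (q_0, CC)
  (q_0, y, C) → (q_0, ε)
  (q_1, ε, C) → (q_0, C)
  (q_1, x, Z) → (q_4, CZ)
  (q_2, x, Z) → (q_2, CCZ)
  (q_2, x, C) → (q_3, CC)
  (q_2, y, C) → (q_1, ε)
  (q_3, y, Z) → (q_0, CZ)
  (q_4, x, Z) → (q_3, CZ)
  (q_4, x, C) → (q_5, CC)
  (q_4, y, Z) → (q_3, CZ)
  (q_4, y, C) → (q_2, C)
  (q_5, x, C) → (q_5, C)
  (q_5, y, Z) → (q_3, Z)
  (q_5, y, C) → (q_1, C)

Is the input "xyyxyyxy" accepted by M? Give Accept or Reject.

Accept

(q_0, xyyxyyxy, Z)
  read x, top Z: go to q_5, push Z → (q_5, yyxyyxy, Z)
  read y, top Z: go to q_3, push Z → (q_3, yxyyxy, Z)
  read y, top Z: go to q_0, push CZ → (q_0, xyyxy, CZ)
  read x, top C: go to q_0, push CC → (q_0, yyxy, CCZ)
  read y, top C: go to q_0, push ε → (q_0, yxy, CZ)
  read y, top C: go to q_0, push ε → (q_0, xy, Z)
  read x, top Z: go to q_5, push Z → (q_5, y, Z)
  read y, top Z: go to q_3, push Z → (q_3, ε, Z)
All input consumed; state q_3 ∈ F.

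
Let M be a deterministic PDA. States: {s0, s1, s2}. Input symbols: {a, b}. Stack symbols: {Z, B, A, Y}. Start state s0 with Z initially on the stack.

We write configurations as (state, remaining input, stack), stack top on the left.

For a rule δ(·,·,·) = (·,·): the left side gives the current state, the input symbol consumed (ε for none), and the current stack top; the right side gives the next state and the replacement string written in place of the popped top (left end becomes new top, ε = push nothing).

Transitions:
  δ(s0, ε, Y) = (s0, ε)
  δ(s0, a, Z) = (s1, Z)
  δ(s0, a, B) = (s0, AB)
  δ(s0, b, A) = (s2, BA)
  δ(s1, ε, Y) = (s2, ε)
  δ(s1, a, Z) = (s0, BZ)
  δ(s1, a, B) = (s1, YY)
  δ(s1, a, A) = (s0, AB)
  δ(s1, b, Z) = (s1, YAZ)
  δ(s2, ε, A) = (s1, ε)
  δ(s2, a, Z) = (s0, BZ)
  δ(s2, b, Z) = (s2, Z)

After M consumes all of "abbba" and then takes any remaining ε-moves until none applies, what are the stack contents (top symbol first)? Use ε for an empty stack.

BZ

(s0, abbba, Z) ⊢ (s1, bbba, Z) ⊢ (s1, bba, YAZ) ⊢ (s2, bba, AZ) ⊢ (s1, bba, Z) ⊢ (s1, ba, YAZ) ⊢ (s2, ba, AZ) ⊢ (s1, ba, Z) ⊢ (s1, a, YAZ) ⊢ (s2, a, AZ) ⊢ (s1, a, Z) ⊢ (s0, ε, BZ)
All input consumed in state s0 with stack BZ.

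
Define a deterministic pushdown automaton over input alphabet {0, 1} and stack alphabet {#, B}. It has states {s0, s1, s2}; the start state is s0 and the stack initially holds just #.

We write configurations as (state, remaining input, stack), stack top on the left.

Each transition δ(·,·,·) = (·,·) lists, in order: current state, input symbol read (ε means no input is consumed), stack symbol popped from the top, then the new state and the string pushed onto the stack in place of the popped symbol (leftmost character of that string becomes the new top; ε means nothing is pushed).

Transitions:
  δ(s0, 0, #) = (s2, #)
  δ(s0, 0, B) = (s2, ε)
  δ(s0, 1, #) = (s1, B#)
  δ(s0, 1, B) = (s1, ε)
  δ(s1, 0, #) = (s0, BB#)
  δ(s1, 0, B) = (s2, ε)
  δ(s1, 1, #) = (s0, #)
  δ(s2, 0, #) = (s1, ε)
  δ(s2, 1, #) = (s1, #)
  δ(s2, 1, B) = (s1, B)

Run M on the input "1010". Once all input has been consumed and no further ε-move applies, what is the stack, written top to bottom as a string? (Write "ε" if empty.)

BB#

(s0, 1010, #)
  read 1, top #: go to s1, push B# → (s1, 010, B#)
  read 0, top B: go to s2, push ε → (s2, 10, #)
  read 1, top #: go to s1, push # → (s1, 0, #)
  read 0, top #: go to s0, push BB# → (s0, ε, BB#)
All input consumed in state s0 with stack BB#.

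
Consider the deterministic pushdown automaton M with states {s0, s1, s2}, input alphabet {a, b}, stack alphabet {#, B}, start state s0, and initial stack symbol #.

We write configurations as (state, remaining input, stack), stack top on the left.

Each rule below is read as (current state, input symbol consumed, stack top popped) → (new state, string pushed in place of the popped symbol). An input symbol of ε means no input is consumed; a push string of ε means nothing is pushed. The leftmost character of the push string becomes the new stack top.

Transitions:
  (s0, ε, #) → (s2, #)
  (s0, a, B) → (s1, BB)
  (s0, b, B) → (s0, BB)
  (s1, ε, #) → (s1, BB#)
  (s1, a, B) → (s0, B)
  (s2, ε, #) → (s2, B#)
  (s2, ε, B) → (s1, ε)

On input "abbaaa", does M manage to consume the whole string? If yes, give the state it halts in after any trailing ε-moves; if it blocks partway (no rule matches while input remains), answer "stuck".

(s0, abbaaa, #)
  ε-move, top #: go to s2, push # → (s2, abbaaa, #)
  ε-move, top #: go to s2, push B# → (s2, abbaaa, B#)
  ε-move, top B: go to s1, push ε → (s1, abbaaa, #)
  ε-move, top #: go to s1, push BB# → (s1, abbaaa, BB#)
  read a, top B: go to s0, push B → (s0, bbaaa, BB#)
  read b, top B: go to s0, push BB → (s0, baaa, BBB#)
  read b, top B: go to s0, push BB → (s0, aaa, BBBB#)
  read a, top B: go to s1, push BB → (s1, aa, BBBBB#)
  read a, top B: go to s0, push B → (s0, a, BBBBB#)
  read a, top B: go to s1, push BB → (s1, ε, BBBBBB#)
All input consumed; M is in state s1.

s1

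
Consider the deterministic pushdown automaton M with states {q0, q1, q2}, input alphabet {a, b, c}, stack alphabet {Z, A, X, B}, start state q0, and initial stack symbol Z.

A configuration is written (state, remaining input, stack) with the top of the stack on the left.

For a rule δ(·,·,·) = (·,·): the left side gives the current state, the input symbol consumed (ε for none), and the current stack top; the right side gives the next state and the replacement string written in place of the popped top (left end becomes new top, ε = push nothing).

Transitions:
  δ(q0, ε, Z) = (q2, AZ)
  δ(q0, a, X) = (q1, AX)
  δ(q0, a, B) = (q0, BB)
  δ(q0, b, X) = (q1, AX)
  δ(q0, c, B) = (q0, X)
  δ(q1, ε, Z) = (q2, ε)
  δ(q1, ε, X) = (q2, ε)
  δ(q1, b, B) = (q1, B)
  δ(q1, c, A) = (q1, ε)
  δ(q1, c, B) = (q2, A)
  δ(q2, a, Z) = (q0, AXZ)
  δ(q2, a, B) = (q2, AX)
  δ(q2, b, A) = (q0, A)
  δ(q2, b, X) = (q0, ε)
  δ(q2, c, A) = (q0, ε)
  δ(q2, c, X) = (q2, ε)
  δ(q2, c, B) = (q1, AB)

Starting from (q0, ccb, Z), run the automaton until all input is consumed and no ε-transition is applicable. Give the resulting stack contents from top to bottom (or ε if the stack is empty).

(q0, ccb, Z)
  ε-move, top Z: go to q2, push AZ → (q2, ccb, AZ)
  read c, top A: go to q0, push ε → (q0, cb, Z)
  ε-move, top Z: go to q2, push AZ → (q2, cb, AZ)
  read c, top A: go to q0, push ε → (q0, b, Z)
  ε-move, top Z: go to q2, push AZ → (q2, b, AZ)
  read b, top A: go to q0, push A → (q0, ε, AZ)
All input consumed in state q0 with stack AZ.

AZ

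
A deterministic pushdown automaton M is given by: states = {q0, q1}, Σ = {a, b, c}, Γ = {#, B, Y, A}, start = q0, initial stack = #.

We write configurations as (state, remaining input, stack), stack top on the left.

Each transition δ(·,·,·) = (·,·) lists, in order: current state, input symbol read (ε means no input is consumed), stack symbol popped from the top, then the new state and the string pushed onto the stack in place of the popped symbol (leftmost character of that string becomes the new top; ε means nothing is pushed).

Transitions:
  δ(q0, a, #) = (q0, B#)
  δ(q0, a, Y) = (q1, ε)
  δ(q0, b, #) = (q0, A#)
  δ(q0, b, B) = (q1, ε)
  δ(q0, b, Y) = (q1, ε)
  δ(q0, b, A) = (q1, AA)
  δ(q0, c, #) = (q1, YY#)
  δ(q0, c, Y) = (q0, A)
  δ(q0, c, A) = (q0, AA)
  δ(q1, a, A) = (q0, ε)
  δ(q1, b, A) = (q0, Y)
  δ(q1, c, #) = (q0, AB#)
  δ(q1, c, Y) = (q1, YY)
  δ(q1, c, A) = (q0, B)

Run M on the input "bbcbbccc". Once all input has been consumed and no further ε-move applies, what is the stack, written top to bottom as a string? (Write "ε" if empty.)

(q0, bbcbbccc, #)
  read b, top #: go to q0, push A# → (q0, bcbbccc, A#)
  read b, top A: go to q1, push AA → (q1, cbbccc, AA#)
  read c, top A: go to q0, push B → (q0, bbccc, BA#)
  read b, top B: go to q1, push ε → (q1, bccc, A#)
  read b, top A: go to q0, push Y → (q0, ccc, Y#)
  read c, top Y: go to q0, push A → (q0, cc, A#)
  read c, top A: go to q0, push AA → (q0, c, AA#)
  read c, top A: go to q0, push AA → (q0, ε, AAA#)
All input consumed in state q0 with stack AAA#.

AAA#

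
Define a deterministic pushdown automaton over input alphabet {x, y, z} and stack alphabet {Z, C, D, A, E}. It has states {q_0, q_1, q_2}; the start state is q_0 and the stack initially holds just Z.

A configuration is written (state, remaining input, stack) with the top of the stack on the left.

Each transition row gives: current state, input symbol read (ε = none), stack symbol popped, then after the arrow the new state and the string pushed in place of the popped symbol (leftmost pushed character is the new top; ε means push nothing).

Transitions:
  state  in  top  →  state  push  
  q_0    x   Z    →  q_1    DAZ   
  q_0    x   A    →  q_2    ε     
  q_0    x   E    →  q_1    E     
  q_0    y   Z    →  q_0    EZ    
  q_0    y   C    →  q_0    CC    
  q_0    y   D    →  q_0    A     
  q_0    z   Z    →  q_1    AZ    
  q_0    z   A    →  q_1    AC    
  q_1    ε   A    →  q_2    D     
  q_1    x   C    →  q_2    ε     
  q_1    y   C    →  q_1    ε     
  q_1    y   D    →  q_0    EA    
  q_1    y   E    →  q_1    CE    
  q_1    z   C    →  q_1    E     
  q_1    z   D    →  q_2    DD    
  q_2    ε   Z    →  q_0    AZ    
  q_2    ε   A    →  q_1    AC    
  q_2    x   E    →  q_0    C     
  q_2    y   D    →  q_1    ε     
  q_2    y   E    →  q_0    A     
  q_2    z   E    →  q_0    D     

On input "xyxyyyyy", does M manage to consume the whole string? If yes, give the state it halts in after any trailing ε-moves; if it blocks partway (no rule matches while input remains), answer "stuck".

(q_0, xyxyyyyy, Z) ⊢ (q_1, yxyyyyy, DAZ) ⊢ (q_0, xyyyyy, EAAZ) ⊢ (q_1, yyyyy, EAAZ) ⊢ (q_1, yyyy, CEAAZ) ⊢ (q_1, yyy, EAAZ) ⊢ (q_1, yy, CEAAZ) ⊢ (q_1, y, EAAZ) ⊢ (q_1, ε, CEAAZ)
All input consumed; M is in state q_1.

q_1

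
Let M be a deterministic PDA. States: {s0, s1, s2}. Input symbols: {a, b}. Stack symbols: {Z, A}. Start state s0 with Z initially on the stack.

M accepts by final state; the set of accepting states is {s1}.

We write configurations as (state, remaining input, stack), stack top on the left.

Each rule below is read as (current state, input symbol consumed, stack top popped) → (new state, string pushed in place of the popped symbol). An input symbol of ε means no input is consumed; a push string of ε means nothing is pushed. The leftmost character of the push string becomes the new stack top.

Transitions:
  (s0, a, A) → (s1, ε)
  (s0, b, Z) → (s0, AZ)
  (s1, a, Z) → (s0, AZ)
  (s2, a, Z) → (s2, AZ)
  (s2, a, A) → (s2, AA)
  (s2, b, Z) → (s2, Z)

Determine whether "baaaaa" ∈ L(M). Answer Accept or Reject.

Accept

(s0, baaaaa, Z)
  read b, top Z: go to s0, push AZ → (s0, aaaaa, AZ)
  read a, top A: go to s1, push ε → (s1, aaaa, Z)
  read a, top Z: go to s0, push AZ → (s0, aaa, AZ)
  read a, top A: go to s1, push ε → (s1, aa, Z)
  read a, top Z: go to s0, push AZ → (s0, a, AZ)
  read a, top A: go to s1, push ε → (s1, ε, Z)
All input consumed; state s1 ∈ F.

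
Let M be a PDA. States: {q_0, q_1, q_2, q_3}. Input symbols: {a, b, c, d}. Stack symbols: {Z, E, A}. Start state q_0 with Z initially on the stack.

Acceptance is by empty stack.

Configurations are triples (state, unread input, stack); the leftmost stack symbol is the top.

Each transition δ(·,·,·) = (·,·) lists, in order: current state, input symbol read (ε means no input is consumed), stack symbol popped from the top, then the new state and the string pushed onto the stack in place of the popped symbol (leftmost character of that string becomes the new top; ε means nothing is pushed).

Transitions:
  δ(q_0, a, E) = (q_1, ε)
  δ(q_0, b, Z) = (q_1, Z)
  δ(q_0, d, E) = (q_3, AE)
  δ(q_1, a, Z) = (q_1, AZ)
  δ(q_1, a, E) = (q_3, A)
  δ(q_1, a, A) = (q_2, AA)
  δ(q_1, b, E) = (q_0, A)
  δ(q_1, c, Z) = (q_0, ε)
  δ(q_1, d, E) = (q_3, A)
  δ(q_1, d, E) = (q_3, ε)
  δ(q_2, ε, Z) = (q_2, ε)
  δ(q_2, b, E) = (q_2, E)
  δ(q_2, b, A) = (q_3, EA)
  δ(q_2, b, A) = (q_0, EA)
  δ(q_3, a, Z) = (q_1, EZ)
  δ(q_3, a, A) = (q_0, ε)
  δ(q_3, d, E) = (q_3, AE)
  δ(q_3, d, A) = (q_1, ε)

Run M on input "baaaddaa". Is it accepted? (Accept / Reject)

Reject

No computation consumes all input and empties the stack.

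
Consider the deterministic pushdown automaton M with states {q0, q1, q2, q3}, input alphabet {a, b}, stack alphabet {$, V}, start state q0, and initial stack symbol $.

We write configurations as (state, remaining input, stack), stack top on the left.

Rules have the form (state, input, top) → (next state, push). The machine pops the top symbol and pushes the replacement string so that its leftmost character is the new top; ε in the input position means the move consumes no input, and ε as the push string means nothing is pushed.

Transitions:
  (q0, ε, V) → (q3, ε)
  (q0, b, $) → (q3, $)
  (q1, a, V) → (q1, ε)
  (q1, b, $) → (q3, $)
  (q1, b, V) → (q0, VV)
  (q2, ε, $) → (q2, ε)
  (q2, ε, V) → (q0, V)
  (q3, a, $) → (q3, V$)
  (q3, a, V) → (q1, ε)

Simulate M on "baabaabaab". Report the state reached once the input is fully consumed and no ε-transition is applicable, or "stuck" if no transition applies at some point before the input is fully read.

(q0, baabaabaab, $) ⊢ (q3, aabaabaab, $) ⊢ (q3, abaabaab, V$) ⊢ (q1, baabaab, $) ⊢ (q3, aabaab, $) ⊢ (q3, abaab, V$) ⊢ (q1, baab, $) ⊢ (q3, aab, $) ⊢ (q3, ab, V$) ⊢ (q1, b, $) ⊢ (q3, ε, $)
All input consumed; M is in state q3.

q3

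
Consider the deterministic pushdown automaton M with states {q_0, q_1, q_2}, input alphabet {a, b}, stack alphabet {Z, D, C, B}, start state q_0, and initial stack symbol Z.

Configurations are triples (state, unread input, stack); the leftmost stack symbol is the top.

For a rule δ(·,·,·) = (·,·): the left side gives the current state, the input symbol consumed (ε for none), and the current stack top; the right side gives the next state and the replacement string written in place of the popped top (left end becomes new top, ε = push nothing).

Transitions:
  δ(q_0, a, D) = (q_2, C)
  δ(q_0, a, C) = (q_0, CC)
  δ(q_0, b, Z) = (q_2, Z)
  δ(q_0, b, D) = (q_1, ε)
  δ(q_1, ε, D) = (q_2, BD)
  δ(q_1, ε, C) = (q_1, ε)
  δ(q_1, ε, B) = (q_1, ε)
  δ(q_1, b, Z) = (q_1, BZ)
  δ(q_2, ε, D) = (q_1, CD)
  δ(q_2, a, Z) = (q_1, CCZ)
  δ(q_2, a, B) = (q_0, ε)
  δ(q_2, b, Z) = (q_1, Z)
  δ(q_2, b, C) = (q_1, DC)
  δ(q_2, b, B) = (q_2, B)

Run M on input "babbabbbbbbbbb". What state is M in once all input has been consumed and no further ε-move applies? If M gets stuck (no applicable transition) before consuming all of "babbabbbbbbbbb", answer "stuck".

(q_0, babbabbbbbbbbb, Z)
  read b, top Z: go to q_2, push Z → (q_2, abbabbbbbbbbb, Z)
  read a, top Z: go to q_1, push CCZ → (q_1, bbabbbbbbbbb, CCZ)
  ε-move, top C: go to q_1, push ε → (q_1, bbabbbbbbbbb, CZ)
  ε-move, top C: go to q_1, push ε → (q_1, bbabbbbbbbbb, Z)
  read b, top Z: go to q_1, push BZ → (q_1, babbbbbbbbb, BZ)
  ε-move, top B: go to q_1, push ε → (q_1, babbbbbbbbb, Z)
  read b, top Z: go to q_1, push BZ → (q_1, abbbbbbbbb, BZ)
  ε-move, top B: go to q_1, push ε → (q_1, abbbbbbbbb, Z)
No transition for (q_1, a, top Z); M blocks with input abbbbbbbbb remaining.

stuck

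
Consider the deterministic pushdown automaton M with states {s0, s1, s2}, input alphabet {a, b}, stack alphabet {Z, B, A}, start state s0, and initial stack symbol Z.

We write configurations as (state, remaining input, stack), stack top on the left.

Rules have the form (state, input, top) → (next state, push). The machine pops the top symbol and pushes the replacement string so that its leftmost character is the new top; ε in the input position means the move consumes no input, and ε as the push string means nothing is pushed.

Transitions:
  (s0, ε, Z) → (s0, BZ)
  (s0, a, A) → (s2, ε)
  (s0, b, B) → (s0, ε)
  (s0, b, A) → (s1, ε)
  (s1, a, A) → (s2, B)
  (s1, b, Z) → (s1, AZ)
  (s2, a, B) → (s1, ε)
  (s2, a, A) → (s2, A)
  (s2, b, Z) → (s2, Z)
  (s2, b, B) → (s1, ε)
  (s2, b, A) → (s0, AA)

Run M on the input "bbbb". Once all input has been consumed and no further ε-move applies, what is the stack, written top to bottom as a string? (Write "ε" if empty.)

(s0, bbbb, Z)
  ε-move, top Z: go to s0, push BZ → (s0, bbbb, BZ)
  read b, top B: go to s0, push ε → (s0, bbb, Z)
  ε-move, top Z: go to s0, push BZ → (s0, bbb, BZ)
  read b, top B: go to s0, push ε → (s0, bb, Z)
  ε-move, top Z: go to s0, push BZ → (s0, bb, BZ)
  read b, top B: go to s0, push ε → (s0, b, Z)
  ε-move, top Z: go to s0, push BZ → (s0, b, BZ)
  read b, top B: go to s0, push ε → (s0, ε, Z)
  ε-move, top Z: go to s0, push BZ → (s0, ε, BZ)
All input consumed in state s0 with stack BZ.

BZ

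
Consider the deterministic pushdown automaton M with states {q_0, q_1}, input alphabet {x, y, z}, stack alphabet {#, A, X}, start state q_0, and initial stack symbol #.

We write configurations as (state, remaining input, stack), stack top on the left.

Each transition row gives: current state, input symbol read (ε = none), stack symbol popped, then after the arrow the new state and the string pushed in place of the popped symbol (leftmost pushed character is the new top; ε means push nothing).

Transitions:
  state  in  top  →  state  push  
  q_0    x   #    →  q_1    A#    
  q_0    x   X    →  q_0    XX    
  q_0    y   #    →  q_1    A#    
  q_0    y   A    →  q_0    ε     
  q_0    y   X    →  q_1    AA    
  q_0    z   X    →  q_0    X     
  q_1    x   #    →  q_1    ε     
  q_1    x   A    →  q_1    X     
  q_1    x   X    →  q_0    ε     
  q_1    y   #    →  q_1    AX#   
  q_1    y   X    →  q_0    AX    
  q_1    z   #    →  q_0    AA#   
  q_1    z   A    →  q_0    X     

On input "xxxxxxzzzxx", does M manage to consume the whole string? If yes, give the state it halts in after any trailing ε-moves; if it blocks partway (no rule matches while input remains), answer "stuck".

stuck

(q_0, xxxxxxzzzxx, #) ⊢ (q_1, xxxxxzzzxx, A#) ⊢ (q_1, xxxxzzzxx, X#) ⊢ (q_0, xxxzzzxx, #) ⊢ (q_1, xxzzzxx, A#) ⊢ (q_1, xzzzxx, X#) ⊢ (q_0, zzzxx, #)
No transition for (q_0, z, top #); M blocks with input zzzxx remaining.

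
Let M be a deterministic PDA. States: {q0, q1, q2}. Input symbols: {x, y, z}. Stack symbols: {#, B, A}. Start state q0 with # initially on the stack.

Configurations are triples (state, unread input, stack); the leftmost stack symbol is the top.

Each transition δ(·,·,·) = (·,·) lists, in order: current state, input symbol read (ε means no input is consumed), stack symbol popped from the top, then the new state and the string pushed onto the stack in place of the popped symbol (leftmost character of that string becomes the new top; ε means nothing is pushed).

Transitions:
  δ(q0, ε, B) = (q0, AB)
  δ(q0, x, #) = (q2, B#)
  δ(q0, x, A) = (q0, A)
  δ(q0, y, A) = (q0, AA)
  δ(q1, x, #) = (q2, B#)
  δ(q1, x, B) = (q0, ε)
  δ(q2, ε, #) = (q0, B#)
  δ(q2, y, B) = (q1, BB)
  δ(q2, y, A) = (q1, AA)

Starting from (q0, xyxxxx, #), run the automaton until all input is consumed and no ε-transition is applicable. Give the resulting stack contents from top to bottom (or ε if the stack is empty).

AB#

(q0, xyxxxx, #)
  read x, top #: go to q2, push B# → (q2, yxxxx, B#)
  read y, top B: go to q1, push BB → (q1, xxxx, BB#)
  read x, top B: go to q0, push ε → (q0, xxx, B#)
  ε-move, top B: go to q0, push AB → (q0, xxx, AB#)
  read x, top A: go to q0, push A → (q0, xx, AB#)
  read x, top A: go to q0, push A → (q0, x, AB#)
  read x, top A: go to q0, push A → (q0, ε, AB#)
All input consumed in state q0 with stack AB#.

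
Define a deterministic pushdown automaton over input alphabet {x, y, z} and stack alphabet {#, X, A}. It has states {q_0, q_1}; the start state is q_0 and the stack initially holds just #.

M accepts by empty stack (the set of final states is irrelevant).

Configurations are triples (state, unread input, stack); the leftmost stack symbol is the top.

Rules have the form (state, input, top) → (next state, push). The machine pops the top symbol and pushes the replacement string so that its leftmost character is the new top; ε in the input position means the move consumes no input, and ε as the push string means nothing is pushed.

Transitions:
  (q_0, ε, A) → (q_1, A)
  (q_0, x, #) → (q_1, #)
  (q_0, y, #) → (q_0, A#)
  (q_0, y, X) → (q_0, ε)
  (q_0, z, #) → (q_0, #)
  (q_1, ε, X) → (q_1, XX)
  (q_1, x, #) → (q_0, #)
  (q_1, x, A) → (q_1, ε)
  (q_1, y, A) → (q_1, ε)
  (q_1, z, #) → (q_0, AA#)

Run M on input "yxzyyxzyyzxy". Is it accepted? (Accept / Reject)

(q_0, yxzyyxzyyzxy, #)
  read y, top #: go to q_0, push A# → (q_0, xzyyxzyyzxy, A#)
  ε-move, top A: go to q_1, push A → (q_1, xzyyxzyyzxy, A#)
  read x, top A: go to q_1, push ε → (q_1, zyyxzyyzxy, #)
  read z, top #: go to q_0, push AA# → (q_0, yyxzyyzxy, AA#)
  ε-move, top A: go to q_1, push A → (q_1, yyxzyyzxy, AA#)
  read y, top A: go to q_1, push ε → (q_1, yxzyyzxy, A#)
  read y, top A: go to q_1, push ε → (q_1, xzyyzxy, #)
  read x, top #: go to q_0, push # → (q_0, zyyzxy, #)
  read z, top #: go to q_0, push # → (q_0, yyzxy, #)
  read y, top #: go to q_0, push A# → (q_0, yzxy, A#)
  ε-move, top A: go to q_1, push A → (q_1, yzxy, A#)
  read y, top A: go to q_1, push ε → (q_1, zxy, #)
  read z, top #: go to q_0, push AA# → (q_0, xy, AA#)
  ε-move, top A: go to q_1, push A → (q_1, xy, AA#)
  read x, top A: go to q_1, push ε → (q_1, y, A#)
  read y, top A: go to q_1, push ε → (q_1, ε, #)
All input consumed; stack is #, not empty, and no further ε-move applies.

Reject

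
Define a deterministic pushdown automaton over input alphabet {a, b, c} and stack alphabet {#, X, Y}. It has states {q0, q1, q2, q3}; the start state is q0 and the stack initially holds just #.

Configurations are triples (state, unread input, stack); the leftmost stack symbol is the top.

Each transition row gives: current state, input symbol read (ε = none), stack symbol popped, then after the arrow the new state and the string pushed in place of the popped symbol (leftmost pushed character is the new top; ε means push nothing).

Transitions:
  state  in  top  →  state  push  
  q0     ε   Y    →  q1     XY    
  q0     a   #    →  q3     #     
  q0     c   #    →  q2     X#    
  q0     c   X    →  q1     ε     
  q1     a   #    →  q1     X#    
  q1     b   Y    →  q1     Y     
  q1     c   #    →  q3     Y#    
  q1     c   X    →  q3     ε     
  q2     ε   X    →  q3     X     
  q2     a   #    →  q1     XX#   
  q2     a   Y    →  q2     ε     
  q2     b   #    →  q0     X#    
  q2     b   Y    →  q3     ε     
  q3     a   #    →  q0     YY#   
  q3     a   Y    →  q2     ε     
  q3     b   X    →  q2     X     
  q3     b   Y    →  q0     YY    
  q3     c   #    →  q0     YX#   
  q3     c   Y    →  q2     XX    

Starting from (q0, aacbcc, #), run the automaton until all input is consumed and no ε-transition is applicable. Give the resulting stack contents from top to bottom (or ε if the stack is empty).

XXYY#

(q0, aacbcc, #)
  read a, top #: go to q3, push # → (q3, acbcc, #)
  read a, top #: go to q0, push YY# → (q0, cbcc, YY#)
  ε-move, top Y: go to q1, push XY → (q1, cbcc, XYY#)
  read c, top X: go to q3, push ε → (q3, bcc, YY#)
  read b, top Y: go to q0, push YY → (q0, cc, YYY#)
  ε-move, top Y: go to q1, push XY → (q1, cc, XYYY#)
  read c, top X: go to q3, push ε → (q3, c, YYY#)
  read c, top Y: go to q2, push XX → (q2, ε, XXYY#)
  ε-move, top X: go to q3, push X → (q3, ε, XXYY#)
All input consumed in state q3 with stack XXYY#.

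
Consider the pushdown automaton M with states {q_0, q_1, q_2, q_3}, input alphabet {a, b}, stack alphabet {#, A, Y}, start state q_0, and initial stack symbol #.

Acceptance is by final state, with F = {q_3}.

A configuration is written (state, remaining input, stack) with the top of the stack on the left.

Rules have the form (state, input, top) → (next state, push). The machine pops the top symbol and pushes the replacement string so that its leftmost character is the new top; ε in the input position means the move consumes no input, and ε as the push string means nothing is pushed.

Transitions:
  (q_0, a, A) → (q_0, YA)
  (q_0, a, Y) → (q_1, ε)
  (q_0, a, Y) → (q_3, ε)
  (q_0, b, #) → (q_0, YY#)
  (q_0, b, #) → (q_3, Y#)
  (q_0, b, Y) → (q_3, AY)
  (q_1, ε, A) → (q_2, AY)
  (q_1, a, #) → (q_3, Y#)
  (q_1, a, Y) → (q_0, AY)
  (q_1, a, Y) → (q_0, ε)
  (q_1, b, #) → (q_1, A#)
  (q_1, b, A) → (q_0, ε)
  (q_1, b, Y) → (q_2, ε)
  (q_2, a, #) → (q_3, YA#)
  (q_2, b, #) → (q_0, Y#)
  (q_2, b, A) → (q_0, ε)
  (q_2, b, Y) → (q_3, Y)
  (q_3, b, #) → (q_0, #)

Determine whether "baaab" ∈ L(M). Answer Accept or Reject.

Accept

One accepting computation: (q_0, baaab, #) ⊢ (q_0, aaab, YY#) ⊢ (q_1, aab, Y#) ⊢ (q_0, ab, AY#) ⊢ (q_0, b, YAY#) ⊢ (q_3, ε, AYAY#)
All input consumed and state q_3 ∈ F.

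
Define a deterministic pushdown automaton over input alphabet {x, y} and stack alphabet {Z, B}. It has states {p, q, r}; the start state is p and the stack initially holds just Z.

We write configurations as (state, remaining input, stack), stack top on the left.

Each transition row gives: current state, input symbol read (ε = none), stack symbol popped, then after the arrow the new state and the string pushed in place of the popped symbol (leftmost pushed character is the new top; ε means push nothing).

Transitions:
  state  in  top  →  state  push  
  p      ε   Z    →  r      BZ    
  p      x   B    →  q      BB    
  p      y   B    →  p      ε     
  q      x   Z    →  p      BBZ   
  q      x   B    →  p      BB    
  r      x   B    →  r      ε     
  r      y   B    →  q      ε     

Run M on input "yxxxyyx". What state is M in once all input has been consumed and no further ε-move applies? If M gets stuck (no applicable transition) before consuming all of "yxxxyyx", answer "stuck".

(p, yxxxyyx, Z) ⊢ (r, yxxxyyx, BZ) ⊢ (q, xxxyyx, Z) ⊢ (p, xxyyx, BBZ) ⊢ (q, xyyx, BBBZ) ⊢ (p, yyx, BBBBZ) ⊢ (p, yx, BBBZ) ⊢ (p, x, BBZ) ⊢ (q, ε, BBBZ)
All input consumed; M is in state q.

q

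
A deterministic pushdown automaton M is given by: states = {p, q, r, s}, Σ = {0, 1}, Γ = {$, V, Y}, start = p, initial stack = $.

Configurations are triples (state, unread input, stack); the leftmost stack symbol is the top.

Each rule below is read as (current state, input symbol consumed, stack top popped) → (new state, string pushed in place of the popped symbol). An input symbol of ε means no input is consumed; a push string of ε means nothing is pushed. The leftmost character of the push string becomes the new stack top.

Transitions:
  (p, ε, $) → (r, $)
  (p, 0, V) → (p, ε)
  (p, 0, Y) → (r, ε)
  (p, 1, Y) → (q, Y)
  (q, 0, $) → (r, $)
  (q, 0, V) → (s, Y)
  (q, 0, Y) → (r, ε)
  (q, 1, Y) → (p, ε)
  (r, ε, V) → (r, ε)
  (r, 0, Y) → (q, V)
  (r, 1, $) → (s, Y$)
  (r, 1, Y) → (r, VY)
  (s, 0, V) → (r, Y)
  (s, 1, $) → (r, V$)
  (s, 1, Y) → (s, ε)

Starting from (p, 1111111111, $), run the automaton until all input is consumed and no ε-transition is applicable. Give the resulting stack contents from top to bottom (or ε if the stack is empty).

(p, 1111111111, $) ⊢ (r, 1111111111, $) ⊢ (s, 111111111, Y$) ⊢ (s, 11111111, $) ⊢ (r, 1111111, V$) ⊢ (r, 1111111, $) ⊢ (s, 111111, Y$) ⊢ (s, 11111, $) ⊢ (r, 1111, V$) ⊢ (r, 1111, $) ⊢ (s, 111, Y$) ⊢ (s, 11, $) ⊢ (r, 1, V$) ⊢ (r, 1, $) ⊢ (s, ε, Y$)
All input consumed in state s with stack Y$.

Y$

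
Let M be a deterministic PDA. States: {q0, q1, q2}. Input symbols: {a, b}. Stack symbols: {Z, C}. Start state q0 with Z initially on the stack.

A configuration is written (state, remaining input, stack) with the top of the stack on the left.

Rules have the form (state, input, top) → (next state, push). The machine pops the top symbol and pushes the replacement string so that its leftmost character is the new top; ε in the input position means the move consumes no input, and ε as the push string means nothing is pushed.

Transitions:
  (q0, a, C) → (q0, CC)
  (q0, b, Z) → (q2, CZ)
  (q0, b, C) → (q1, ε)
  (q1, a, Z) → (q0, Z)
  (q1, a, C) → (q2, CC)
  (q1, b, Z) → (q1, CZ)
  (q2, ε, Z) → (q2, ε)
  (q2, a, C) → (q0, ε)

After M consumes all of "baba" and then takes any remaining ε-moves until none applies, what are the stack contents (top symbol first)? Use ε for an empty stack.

(q0, baba, Z)
  read b, top Z: go to q2, push CZ → (q2, aba, CZ)
  read a, top C: go to q0, push ε → (q0, ba, Z)
  read b, top Z: go to q2, push CZ → (q2, a, CZ)
  read a, top C: go to q0, push ε → (q0, ε, Z)
All input consumed in state q0 with stack Z.

Z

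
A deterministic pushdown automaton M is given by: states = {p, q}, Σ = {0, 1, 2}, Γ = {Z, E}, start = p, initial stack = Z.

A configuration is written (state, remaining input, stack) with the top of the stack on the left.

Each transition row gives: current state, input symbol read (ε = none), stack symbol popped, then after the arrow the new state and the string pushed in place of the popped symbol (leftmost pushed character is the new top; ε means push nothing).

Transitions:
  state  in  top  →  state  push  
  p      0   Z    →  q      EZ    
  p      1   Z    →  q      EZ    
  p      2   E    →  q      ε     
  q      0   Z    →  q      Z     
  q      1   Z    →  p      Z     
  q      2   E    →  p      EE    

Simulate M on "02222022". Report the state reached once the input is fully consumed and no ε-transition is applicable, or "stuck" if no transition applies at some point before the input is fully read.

(p, 02222022, Z)
  read 0, top Z: go to q, push EZ → (q, 2222022, EZ)
  read 2, top E: go to p, push EE → (p, 222022, EEZ)
  read 2, top E: go to q, push ε → (q, 22022, EZ)
  read 2, top E: go to p, push EE → (p, 2022, EEZ)
  read 2, top E: go to q, push ε → (q, 022, EZ)
No transition for (q, 0, top E); M blocks with input 022 remaining.

stuck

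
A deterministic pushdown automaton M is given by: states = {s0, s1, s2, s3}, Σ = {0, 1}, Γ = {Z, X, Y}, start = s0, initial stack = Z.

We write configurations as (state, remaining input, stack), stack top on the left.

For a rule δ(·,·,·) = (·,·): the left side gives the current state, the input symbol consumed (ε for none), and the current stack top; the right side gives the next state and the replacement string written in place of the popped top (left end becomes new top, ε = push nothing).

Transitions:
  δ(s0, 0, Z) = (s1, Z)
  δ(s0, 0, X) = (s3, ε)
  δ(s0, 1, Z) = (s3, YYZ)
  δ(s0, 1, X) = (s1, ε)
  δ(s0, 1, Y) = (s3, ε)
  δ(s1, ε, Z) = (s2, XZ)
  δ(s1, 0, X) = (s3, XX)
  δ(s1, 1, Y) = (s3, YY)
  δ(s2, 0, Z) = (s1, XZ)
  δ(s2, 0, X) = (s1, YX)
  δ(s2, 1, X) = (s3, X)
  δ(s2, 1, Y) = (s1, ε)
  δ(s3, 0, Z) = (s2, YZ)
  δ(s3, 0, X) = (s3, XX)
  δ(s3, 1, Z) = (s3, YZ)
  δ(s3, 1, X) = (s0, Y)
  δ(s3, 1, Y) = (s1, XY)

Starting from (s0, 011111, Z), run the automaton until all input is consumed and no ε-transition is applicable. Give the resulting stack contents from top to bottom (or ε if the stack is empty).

(s0, 011111, Z) ⊢ (s1, 11111, Z) ⊢ (s2, 11111, XZ) ⊢ (s3, 1111, XZ) ⊢ (s0, 111, YZ) ⊢ (s3, 11, Z) ⊢ (s3, 1, YZ) ⊢ (s1, ε, XYZ)
All input consumed in state s1 with stack XYZ.

XYZ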